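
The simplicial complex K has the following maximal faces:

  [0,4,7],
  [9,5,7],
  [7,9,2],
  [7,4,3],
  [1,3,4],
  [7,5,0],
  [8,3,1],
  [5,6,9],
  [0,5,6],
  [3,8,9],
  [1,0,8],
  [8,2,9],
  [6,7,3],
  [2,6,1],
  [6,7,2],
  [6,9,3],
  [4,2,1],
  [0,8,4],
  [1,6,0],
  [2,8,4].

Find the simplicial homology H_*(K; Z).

H_0 = Z,  H_1 = Z ⊕ Z/2,  H_2 = 0.

K has 10 vertices, 30 edges, 20 triangles.
rank ∂_0 = 0, rank ∂_1 = 9 ⇒ b_0 = 10 − 0 − 9 = 1; all invariant factors of ∂_1 are 1 so no torsion. So H_0 = Z.
rank ∂_1 = 9, rank ∂_2 = 20 ⇒ b_1 = 30 − 9 − 20 = 1; ∂_2 has invariant factor(s) [2] giving torsion. So H_1 = Z ⊕ Z/2.
rank ∂_2 = 20, rank ∂_3 = 0 ⇒ b_2 = 20 − 20 − 0 = 0. So H_2 = 0.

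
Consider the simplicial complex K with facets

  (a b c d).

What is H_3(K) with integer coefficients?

H_3 = 0.

Take the total order a < b < c < d on the vertex set. Then K (dimension 3) consists of the simplices:

  0-simplices (4): a, b, c, d
  1-simplices (6): ab, ac, ad, bc, bd, cd
  2-simplices (4): abc, abd, acd, bcd
  3-simplices (1): abcd

Hence C_0 ≅ Z^4, C_1 ≅ Z^6, C_2 ≅ Z^4, C_3 ≅ Z^1.

The boundary map ∂_1: C_1 → C_0 sends each edge [p,q] (with p < q) to q − p.
The 4×6 boundary matrix has rank 3 and Smith normal form diag(1,1,1).

∂_2: C_2 → C_1 acts by ∂[p,q,r] = [q,r] − [p,r] + [p,q]. For instance
  ∂acd = cd − ad + ac,
  ∂abc = bc − ac + ab.
This gives a 6×4 integer matrix of rank 3; reducing to Smith normal form yields diagonal entries (1,1,1).

Boundary ∂_3: C_3 → C_2 sends each 3-simplex σ to the alternating sum Σ_i (−1)^i (σ with its i-th vertex removed). For instance
  ∂abcd = bcd − acd + abd − abc.
As a 4×1 matrix over Z this has rank 1, with invariant factors (1).

From H_k ≅ ker(∂_k) / im(∂_{k+1}) we obtain:

  H_3: rank ker ∂_3 − rank ∂_4 = (1 − 1) − 0 = 0, and there is no ∂_4, so H_3 ≅ 0.

(K is a triangulation of the 3-simplex.)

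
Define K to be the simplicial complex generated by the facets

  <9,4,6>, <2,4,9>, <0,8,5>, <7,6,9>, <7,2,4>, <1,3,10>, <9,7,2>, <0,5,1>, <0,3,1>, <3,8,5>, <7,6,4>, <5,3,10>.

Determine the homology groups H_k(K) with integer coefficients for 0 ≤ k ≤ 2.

H_0 = Z^2,  H_1 = Z,  H_2 = Z.

Take the total order 0 < 1 < 2 < 3 < 4 < 5 < 6 < 7 < 8 < 9 < 10 on the vertex set. Then K (dimension 2) consists of the simplices:

  0-simplices (11): [0], [1], [2], [3], [4], [5], [6], [7], [8], [9], [10]
  1-simplices (21): [0,1], [0,3], [0,5], [0,8], [1,3], [1,5], [1,10], [2,4], [2,7], [2,9], [3,5], [3,8], [3,10], [4,6], [4,7], [4,9], [5,8], [5,10], [6,7], [6,9], [7,9]
  2-simplices (12): [0,1,3], [0,1,5], [0,5,8], [1,3,10], [2,4,7], [2,4,9], [2,7,9], [3,5,8], [3,5,10], [4,6,7], [4,6,9], [6,7,9]

so the chain groups are C_0 ≅ Z^11, C_1 ≅ Z^21, C_2 ≅ Z^12.

∂_1: C_1 → C_0 is given by ∂[p,q] = [q] − [p].
As a 11×21 matrix over Z this has rank 9, with invariant factors (1,1,1,1,1,1,1,1,1).

∂_2: C_2 → C_1 acts by ∂[p,q,r] = [q,r] − [p,r] + [p,q]. For instance
  ∂[2,7,9] = [7,9] − [2,9] + [2,7],
  ∂[4,6,7] = [6,7] − [4,7] + [4,6].
The 21×12 boundary matrix has rank 11 and Smith normal form diag(1,1,1,1,1,1,1,1,1,1,1).

Reading off H_k = ker ∂_k / im ∂_{k+1}:

  H_0: rank C_0 − rank ∂_1 = 11 − 9 = 2, and the invariant factors of ∂_1 are all 1, so H_0 = Z^2.
  H_1: rank ker ∂_1 − rank ∂_2 = (21 − 9) − 11 = 1, and the invariant factors of ∂_2 are all 1, so H_1 = Z.
  H_2: rank ker ∂_2 − rank ∂_3 = (12 − 11) − 0 = 1, and there is no ∂_3, so H_2 = Z.

(K is a triangulation of the disjoint union of the cylinder S^1 x I and the 2-sphere S^2.)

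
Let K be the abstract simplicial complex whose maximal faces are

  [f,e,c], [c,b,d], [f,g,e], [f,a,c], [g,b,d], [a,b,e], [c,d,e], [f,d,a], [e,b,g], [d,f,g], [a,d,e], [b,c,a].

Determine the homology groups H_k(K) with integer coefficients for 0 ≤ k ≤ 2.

K has 7 vertices, 18 edges, 12 triangles.
rank ∂_0 = 0, rank ∂_1 = 6 ⇒ b_0 = 7 − 0 − 6 = 1; all invariant factors of ∂_1 are 1 so no torsion. So H_0 ≅ Z.
rank ∂_1 = 6, rank ∂_2 = 12 ⇒ b_1 = 18 − 6 − 12 = 0; ∂_2 has invariant factor(s) [2] giving torsion. So H_1 ≅ Z/2Z.
rank ∂_2 = 12, rank ∂_3 = 0 ⇒ b_2 = 12 − 12 − 0 = 0. So H_2 ≅ 0.

H_0 ≅ Z,  H_1 ≅ Z/2Z,  H_2 = 0.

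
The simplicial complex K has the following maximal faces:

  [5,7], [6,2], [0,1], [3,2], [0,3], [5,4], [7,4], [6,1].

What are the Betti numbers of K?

b_0 = 2, b_1 = 2.

Fix the vertex order 0 < 1 < 2 < 3 < 4 < 5 < 6 < 7 and write every simplex with vertices in increasing order. Then dim K = 1 and the simplices of K are:

  0-simplices (8): [0], [1], [2], [3], [4], [5], [6], [7]
  1-simplices (8): [0,1], [0,3], [1,6], [2,3], [2,6], [4,5], [4,7], [5,7]

so the chain groups are C_0 ≅ Z^8, C_1 ≅ Z^8.

Boundary ∂_1: C_1 → C_0 sends each edge [p,q] (with p < q) to q − p. For instance
  ∂[0,1] = [1] − [0].
As a 8×8 matrix over Z this has rank 6, with invariant factors (1,1,1,1,1,1).

Reading off H_k = ker ∂_k / im ∂_{k+1}:

  H_0: rank C_0 − rank ∂_1 = 8 − 6 = 2, and the invariant factors of ∂_1 are all 1, so H_0 ≅ Z^2.
  H_1: rank ker ∂_1 − rank ∂_2 = (8 − 6) − 0 = 2, and there is no ∂_2, so H_1 ≅ Z^2.

As a check, the Euler characteristic is 8 − 8 = 0, which agrees with 2 − 2 = 0.
(K is a triangulation of the disjoint union of the circle S^1 and the circle S^1.)

Hence the Betti numbers are b_0 = 2, b_1 = 2.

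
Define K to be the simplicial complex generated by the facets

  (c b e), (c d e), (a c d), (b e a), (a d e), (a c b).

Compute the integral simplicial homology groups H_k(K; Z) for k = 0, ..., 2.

H_0 ≅ Z,  H_1 = 0,  H_2 ≅ Z.

Take the total order a < b < c < d < e on the vertex set. Then K (dimension 2) consists of the simplices:

  0-simplices (5): a, b, c, d, e
  1-simplices (9): ab, ac, ad, ae, bc, be, cd, ce, de
  2-simplices (6): abc, abe, acd, ade, bce, cde

Hence C_0 ≅ Z^5, C_1 ≅ Z^9, C_2 ≅ Z^6.

∂_1: C_1 → C_0 sends each edge [p,q] (with p < q) to q − p.
This gives a 5×9 integer matrix of rank 4; reducing to Smith normal form yields diagonal entries (1,1,1,1).

∂_2: C_2 → C_1 acts by ∂[p,q,r] = [q,r] − [p,r] + [p,q]. For instance
  ∂ade = de − ae + ad,
  ∂cde = de − ce + cd.
This gives a 9×6 integer matrix of rank 5; reducing to Smith normal form yields diagonal entries (1,1,1,1,1).

From H_k ≅ ker(∂_k) / im(∂_{k+1}) we obtain:

  H_0: rank C_0 − rank ∂_1 = 5 − 4 = 1, and the invariant factors of ∂_1 are all 1, so H_0 ≅ Z.
  H_1: rank ker ∂_1 − rank ∂_2 = (9 − 4) − 5 = 0, and the invariant factors of ∂_2 are all 1, so H_1 ≅ 0.
  H_2: rank ker ∂_2 − rank ∂_3 = (6 − 5) − 0 = 1, and there is no ∂_3, so H_2 ≅ Z.

(K is a triangulation of the 2-sphere S^2.)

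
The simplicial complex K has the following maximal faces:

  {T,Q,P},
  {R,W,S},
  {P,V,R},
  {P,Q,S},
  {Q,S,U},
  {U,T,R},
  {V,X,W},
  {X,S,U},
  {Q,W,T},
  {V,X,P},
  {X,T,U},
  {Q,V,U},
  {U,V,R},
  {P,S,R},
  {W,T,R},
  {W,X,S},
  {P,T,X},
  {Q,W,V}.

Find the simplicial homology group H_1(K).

H_1 = Z^2.

Fix the vertex order P < Q < R < S < T < U < V < W < X and write every simplex with vertices in increasing order. Then dim K = 2 and the simplices of K are:

  0-simplices (9): P, Q, R, S, T, U, V, W, X
  1-simplices (27): PQ, PR, PS, PT, PV, PX, QS, QT, QU, QV, QW, RS, RT, RU, RV, RW, SU, SW, SX, TU, TW, TX, UV, UX, VW, VX, WX
  2-simplices (18): PQS, PQT, PRS, PRV, PTX, PVX, QSU, QTW, QUV, QVW, RSW, RTU, RTW, RUV, SUX, SWX, TUX, VWX

giving chain groups C_0 ≅ Z^9, C_1 ≅ Z^27, C_2 ≅ Z^18.

The boundary map ∂_1: C_1 → C_0 sends each edge [p,q] (with p < q) to q − p. For instance
  ∂RS = S − R.
As a 9×27 matrix over Z this has rank 8, with invariant factors (1,1,1,1,1,1,1,1).

Boundary ∂_2: C_2 → C_1 maps a triangle to the signed sum of its edges. For instance
  ∂SWX = WX − SX + SW,
  ∂RTW = TW − RW + RT.
This gives a 27×18 integer matrix of rank 17; reducing to Smith normal form yields diagonal entries (1,1,1,1,1,1,1,1,1,1,1,1,1,1,1,1,1).

Reading off H_k = ker ∂_k / im ∂_{k+1}:

  H_1: rank ker ∂_1 − rank ∂_2 = (27 − 8) − 17 = 2, and the invariant factors of ∂_2 are all 1, so H_1 = Z^2.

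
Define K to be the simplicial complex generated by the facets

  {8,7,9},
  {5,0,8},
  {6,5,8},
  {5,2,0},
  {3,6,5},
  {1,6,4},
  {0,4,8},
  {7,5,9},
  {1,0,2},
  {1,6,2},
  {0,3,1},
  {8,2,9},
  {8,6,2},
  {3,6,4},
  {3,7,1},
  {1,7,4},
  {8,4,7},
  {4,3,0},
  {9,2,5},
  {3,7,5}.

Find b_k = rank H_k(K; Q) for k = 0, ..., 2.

b_0 = 1, b_1 = 1, b_2 = 0.

Take the total order 0 < 1 < 2 < 3 < 4 < 5 < 6 < 7 < 8 < 9 on the vertex set. Then K (dimension 2) consists of the simplices:

  0-simplices (10): [0], [1], [2], [3], [4], [5], [6], [7], [8], [9]
  1-simplices (30): (30 of them)
  2-simplices (20): (20 of them)

Hence C_0 ≅ Z^10, C_1 ≅ Z^30, C_2 ≅ Z^20.

∂_1: C_1 → C_0 maps an edge to its endpoints' difference, ∂[p,q] = q − p.
This gives a 10×30 integer matrix of rank 9; reducing to Smith normal form yields diagonal entries (1,1,1,1,1,1,1,1,1).

Boundary ∂_2: C_2 → C_1 maps a triangle to the signed sum of its edges. For instance
  ∂[2,8,9] = [8,9] − [2,9] + [2,8],
  ∂[0,2,5] = [2,5] − [0,5] + [0,2].
As a 30×20 matrix over Z this has rank 20, with invariant factors (1,1,1,1,1,1,1,1,1,1,1,1,1,1,1,1,1,1,1,2).

Computing H_k = (kernel of ∂_k) / (image of ∂_{k+1}):

  H_0: rank C_0 − rank ∂_1 = 10 − 9 = 1, and the invariant factors of ∂_1 are all 1, so H_0 = Z.
  H_1: rank ker ∂_1 − rank ∂_2 = (30 − 9) − 20 = 1, and ∂_2 has invariant factor 2 > 1, so H_1 = Z ⊕ Z/2.
  H_2: rank ker ∂_2 − rank ∂_3 = (20 − 20) − 0 = 0, and there is no ∂_3, so H_2 = 0.

Hence the Betti numbers are b_0 = 1, b_1 = 1, b_2 = 0.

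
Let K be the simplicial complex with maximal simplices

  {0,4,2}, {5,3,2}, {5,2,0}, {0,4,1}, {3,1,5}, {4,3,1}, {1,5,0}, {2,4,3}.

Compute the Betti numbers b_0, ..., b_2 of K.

b_0 = 1, b_1 = 0, b_2 = 1.

Fix the vertex order 0 < 1 < 2 < 3 < 4 < 5 and write every simplex with vertices in increasing order. Then dim K = 2 and the simplices of K are:

  0-simplices (6): [0], [1], [2], [3], [4], [5]
  1-simplices (12): [0,1], [0,2], [0,4], [0,5], [1,3], [1,4], [1,5], [2,3], [2,4], [2,5], [3,4], [3,5]
  2-simplices (8): [0,1,4], [0,1,5], [0,2,4], [0,2,5], [1,3,4], [1,3,5], [2,3,4], [2,3,5]

Hence C_0 ≅ Z^6, C_1 ≅ Z^12, C_2 ≅ Z^8.

The boundary map ∂_1: C_1 → C_0 is given by ∂[p,q] = [q] − [p]. For instance
  ∂[0,1] = [1] − [0].
The 6×12 boundary matrix has rank 5 and Smith normal form diag(1,1,1,1,1).

The boundary map ∂_2: C_2 → C_1 maps a triangle to the signed sum of its edges. For instance
  ∂[0,2,5] = [2,5] − [0,5] + [0,2],
  ∂[0,1,5] = [1,5] − [0,5] + [0,1].
As a 12×8 matrix over Z this has rank 7, with invariant factors (1,1,1,1,1,1,1).

Now H_k = ker ∂_k / im ∂_{k+1}, so:

  H_0: rank C_0 − rank ∂_1 = 6 − 5 = 1, and the invariant factors of ∂_1 are all 1, so H_0 = Z.
  H_1: rank ker ∂_1 − rank ∂_2 = (12 − 5) − 7 = 0, and the invariant factors of ∂_2 are all 1, so H_1 = 0.
  H_2: rank ker ∂_2 − rank ∂_3 = (8 − 7) − 0 = 1, and there is no ∂_3, so H_2 = Z.

(K is a triangulation of the 2-sphere S^2.)

Hence the Betti numbers are b_0 = 1, b_1 = 0, b_2 = 1.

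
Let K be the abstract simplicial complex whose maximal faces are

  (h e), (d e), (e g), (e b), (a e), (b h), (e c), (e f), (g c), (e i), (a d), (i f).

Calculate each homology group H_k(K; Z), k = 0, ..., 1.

H_0 ≅ Z,  H_1 ≅ Z^4.

Take the total order a < b < c < d < e < f < g < h < i on the vertex set. Then K (dimension 1) consists of the simplices:

  0-simplices (9): a, b, c, d, e, f, g, h, i
  1-simplices (12): ad, ae, be, bh, ce, cg, de, ef, eg, eh, ei, fi

Hence C_0 ≅ Z^9, C_1 ≅ Z^12.

Boundary ∂_1: C_1 → C_0 maps an edge to its endpoints' difference, ∂[p,q] = q − p. For instance
  ∂ad = d − a.
This gives a 9×12 integer matrix of rank 8; reducing to Smith normal form yields diagonal entries (1,1,1,1,1,1,1,1).

From H_k ≅ ker(∂_k) / im(∂_{k+1}) we obtain:

  H_0: rank C_0 − rank ∂_1 = 9 − 8 = 1, and the invariant factors of ∂_1 are all 1, so H_0 = Z.
  H_1: rank ker ∂_1 − rank ∂_2 = (12 − 8) − 0 = 4, and there is no ∂_2, so H_1 = Z^4.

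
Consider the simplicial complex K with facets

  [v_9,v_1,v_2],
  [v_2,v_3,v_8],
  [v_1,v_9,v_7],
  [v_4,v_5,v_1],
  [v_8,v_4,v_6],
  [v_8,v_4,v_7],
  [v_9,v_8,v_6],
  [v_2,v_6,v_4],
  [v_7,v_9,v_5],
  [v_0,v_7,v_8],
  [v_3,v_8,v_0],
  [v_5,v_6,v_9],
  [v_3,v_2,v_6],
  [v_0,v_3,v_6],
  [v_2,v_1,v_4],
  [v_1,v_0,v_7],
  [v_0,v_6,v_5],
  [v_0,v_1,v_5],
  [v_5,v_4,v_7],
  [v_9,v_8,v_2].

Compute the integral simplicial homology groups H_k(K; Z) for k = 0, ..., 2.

Fix the vertex order v_0 < v_1 < v_2 < v_3 < v_4 < v_5 < v_6 < v_7 < v_8 < v_9 and write every simplex with vertices in increasing order. Then dim K = 2 and the simplices of K are:

  0-simplices (10): [v_0], [v_1], [v_2], [v_3], [v_4], [v_5], [v_6], [v_7], [v_8], [v_9]
  1-simplices (30): (30 of them)
  2-simplices (20): (20 of them)

so the chain groups are C_0 ≅ Z^10, C_1 ≅ Z^30, C_2 ≅ Z^20.

The boundary map ∂_1: C_1 → C_0 sends each edge [p,q] (with p < q) to q − p. For instance
  ∂[v_4,v_6] = [v_6] − [v_4].
The resulting 10×30 matrix has rank 9, and its Smith normal form has invariant factors (1,1,1,1,1,1,1,1,1).

∂_2: C_2 → C_1 maps a triangle to the signed sum of its edges. For instance
  ∂[v_4,v_7,v_8] = [v_7,v_8] − [v_4,v_8] + [v_4,v_7],
  ∂[v_1,v_4,v_5] = [v_4,v_5] − [v_1,v_5] + [v_1,v_4].
This gives a 30×20 integer matrix of rank 20; reducing to Smith normal form yields diagonal entries (1,1,1,1,1,1,1,1,1,1,1,1,1,1,1,1,1,1,1,2).

From H_k ≅ ker(∂_k) / im(∂_{k+1}) we obtain:

  H_0: rank C_0 − rank ∂_1 = 10 − 9 = 1, and the invariant factors of ∂_1 are all 1, so H_0 = Z.
  H_1: rank ker ∂_1 − rank ∂_2 = (30 − 9) − 20 = 1, and ∂_2 has invariant factor 2 > 1, so H_1 = Z × Z/2.
  H_2: rank ker ∂_2 − rank ∂_3 = (20 − 20) − 0 = 0, and there is no ∂_3, so H_2 = 0.

As a check, the Euler characteristic is 10 − 30 + 20 = 0, which agrees with 1 − 1 + 0 = 0.
(K is a triangulation of the Klein bottle.)

H_0 = Z,  H_1 = Z × Z/2,  H_2 = 0.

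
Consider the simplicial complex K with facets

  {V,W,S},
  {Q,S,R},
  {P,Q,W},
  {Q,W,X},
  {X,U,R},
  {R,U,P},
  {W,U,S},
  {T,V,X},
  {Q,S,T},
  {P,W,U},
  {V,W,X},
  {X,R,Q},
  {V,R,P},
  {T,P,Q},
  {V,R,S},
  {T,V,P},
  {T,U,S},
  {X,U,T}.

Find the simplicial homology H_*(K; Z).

H_0 = Z,  H_1 = Z^2,  H_2 = Z.

Fix the vertex order P < Q < R < S < T < U < V < W < X and write every simplex with vertices in increasing order. Then dim K = 2 and the simplices of K are:

  0-simplices (9): P, Q, R, S, T, U, V, W, X
  1-simplices (27): PQ, PR, PT, PU, PV, PW, QR, QS, QT, QW, QX, RS, RU, RV, RX, ST, SU, SV, SW, TU, TV, TX, UW, UX, VW, VX, WX
  2-simplices (18): PQT, PQW, PRU, PRV, PTV, PUW, QRS, QRX, QST, QWX, RSV, RUX, STU, SUW, SVW, TUX, TVX, VWX

Hence C_0 ≅ Z^9, C_1 ≅ Z^27, C_2 ≅ Z^18.

Boundary ∂_1: C_1 → C_0 sends each edge [p,q] (with p < q) to q − p. For instance
  ∂TX = X − T.
As a 9×27 matrix over Z this has rank 8, with invariant factors (1,1,1,1,1,1,1,1).

Boundary ∂_2: C_2 → C_1 maps a triangle to the signed sum of its edges. For instance
  ∂VWX = WX − VX + VW,
  ∂PUW = UW − PW + PU.
The 27×18 boundary matrix has rank 17 and Smith normal form diag(1,1,1,1,1,1,1,1,1,1,1,1,1,1,1,1,1).

From H_k ≅ ker(∂_k) / im(∂_{k+1}) we obtain:

  H_0: rank C_0 − rank ∂_1 = 9 − 8 = 1, and the invariant factors of ∂_1 are all 1, so H_0 ≅ Z.
  H_1: rank ker ∂_1 − rank ∂_2 = (27 − 8) − 17 = 2, and the invariant factors of ∂_2 are all 1, so H_1 ≅ Z^2.
  H_2: rank ker ∂_2 − rank ∂_3 = (18 − 17) − 0 = 1, and there is no ∂_3, so H_2 ≅ Z.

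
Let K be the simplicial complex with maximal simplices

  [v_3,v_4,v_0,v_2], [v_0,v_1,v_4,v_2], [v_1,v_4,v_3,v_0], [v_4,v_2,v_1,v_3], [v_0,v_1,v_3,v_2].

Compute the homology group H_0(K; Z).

H_0 = Z.

K has 5 vertices, 10 edges, 10 triangles, 5 3-simplices.
rank ∂_0 = 0, rank ∂_1 = 4 ⇒ b_0 = 5 − 0 − 4 = 1; all invariant factors of ∂_1 are 1 so no torsion. So H_0 = Z.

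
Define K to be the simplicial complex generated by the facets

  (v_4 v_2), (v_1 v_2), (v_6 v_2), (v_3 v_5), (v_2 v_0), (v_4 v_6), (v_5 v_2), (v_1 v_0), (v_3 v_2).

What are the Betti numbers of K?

We work with the vertex ordering v_0 < v_1 < v_2 < v_3 < v_4 < v_5 < v_6. The simplices of K, each written with vertices in increasing order, are:

  0-simplices (7): [v_0], [v_1], [v_2], [v_3], [v_4], [v_5], [v_6]
  1-simplices (9): [v_0,v_1], [v_0,v_2], [v_1,v_2], [v_2,v_3], [v_2,v_4], [v_2,v_5], [v_2,v_6], [v_3,v_5], [v_4,v_6]

Hence C_0 ≅ Z^7, C_1 ≅ Z^9.

Boundary ∂_1: C_1 → C_0 is given by ∂[p,q] = [q] − [p].
As a 7×9 matrix over Z this has rank 6, with invariant factors (1,1,1,1,1,1).

Reading off H_k = ker ∂_k / im ∂_{k+1}:

  H_0: rank C_0 − rank ∂_1 = 7 − 6 = 1, and the invariant factors of ∂_1 are all 1, so H_0 ≅ Z.
  H_1: rank ker ∂_1 − rank ∂_2 = (9 − 6) − 0 = 3, and there is no ∂_2, so H_1 ≅ Z^3.

As a check, the Euler characteristic is 7 − 9 = -2, which agrees with 1 − 3 = -2.

Hence the Betti numbers are b_0 = 1, b_1 = 3.

b_0 = 1, b_1 = 3.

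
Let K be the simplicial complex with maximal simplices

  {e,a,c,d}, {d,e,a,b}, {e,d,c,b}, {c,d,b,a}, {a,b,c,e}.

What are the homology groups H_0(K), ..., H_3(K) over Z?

We work with the vertex ordering a < b < c < d < e. The simplices of K, each written with vertices in increasing order, are:

  0-simplices (5): a, b, c, d, e
  1-simplices (10): ab, ac, ad, ae, bc, bd, be, cd, ce, de
  2-simplices (10): abc, abd, abe, acd, ace, ade, bcd, bce, bde, cde
  3-simplices (5): abcd, abce, abde, acde, bcde

so the chain groups are C_0 ≅ Z^5, C_1 ≅ Z^10, C_2 ≅ Z^10, C_3 ≅ Z^5.

The boundary map ∂_1: C_1 → C_0 is given by ∂[p,q] = [q] − [p].
The 5×10 boundary matrix has rank 4 and Smith normal form diag(1,1,1,1).

The boundary map ∂_2: C_2 → C_1 acts by ∂[p,q,r] = [q,r] − [p,r] + [p,q]. For instance
  ∂ade = de − ae + ad,
  ∂acd = cd − ad + ac.
The 10×10 boundary matrix has rank 6 and Smith normal form diag(1,1,1,1,1,1).

Boundary ∂_3: C_3 → C_2 sends each 3-simplex σ to the alternating sum Σ_i (−1)^i (σ with its i-th vertex removed). For instance
  ∂abce = bce − ace + abe − abc,
  ∂acde = cde − ade + ace − acd.
The resulting 10×5 matrix has rank 4, and its Smith normal form has invariant factors (1,1,1,1).

Computing H_k = (kernel of ∂_k) / (image of ∂_{k+1}):

  H_0: rank C_0 − rank ∂_1 = 5 − 4 = 1, and the invariant factors of ∂_1 are all 1, so H_0 = Z.
  H_1: rank ker ∂_1 − rank ∂_2 = (10 − 4) − 6 = 0, and the invariant factors of ∂_2 are all 1, so H_1 = 0.
  H_2: rank ker ∂_2 − rank ∂_3 = (10 − 6) − 4 = 0, and the invariant factors of ∂_3 are all 1, so H_2 = 0.
  H_3: rank ker ∂_3 − rank ∂_4 = (5 − 4) − 0 = 1, and there is no ∂_4, so H_3 = Z.

(K is a triangulation of the 3-sphere S^3.)

H_0 ≅ Z,  H_1 = 0,  H_2 = 0,  H_3 ≅ Z.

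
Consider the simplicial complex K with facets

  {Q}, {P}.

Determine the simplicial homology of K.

H_0 = Z^2.

Take the total order P < Q on the vertex set. Then K (dimension 0) consists of the simplices:

  0-simplices (2): P, Q

giving chain groups C_0 ≅ Z^2.

Reading off H_k = ker ∂_k / im ∂_{k+1}:

  H_0: rank C_0 − rank ∂_1 = 2 − 0 = 2, and there is no ∂_1, so H_0 ≅ Z^2.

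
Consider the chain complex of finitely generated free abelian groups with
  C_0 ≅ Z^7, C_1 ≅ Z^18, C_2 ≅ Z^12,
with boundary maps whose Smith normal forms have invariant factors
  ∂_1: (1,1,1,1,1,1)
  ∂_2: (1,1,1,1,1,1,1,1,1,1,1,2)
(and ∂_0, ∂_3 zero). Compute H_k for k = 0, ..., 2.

H_0 = Z,  H_1 = Z/2Z,  H_2 = 0.

H_0: b_0 = 7 − 0 − 6 = 1; torsion from ∂_1 factors > 1: none. So H_0 = Z.
H_1: b_1 = 18 − 6 − 12 = 0; torsion from ∂_2 factors > 1: [2]. So H_1 = Z/2Z.
H_2: b_2 = 12 − 12 − 0 = 0; torsion from ∂_3 factors > 1: none. So H_2 = 0.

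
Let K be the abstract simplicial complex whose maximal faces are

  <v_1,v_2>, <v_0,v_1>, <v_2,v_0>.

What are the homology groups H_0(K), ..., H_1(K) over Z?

K has 3 vertices, 3 edges.
rank ∂_0 = 0, rank ∂_1 = 2 ⇒ b_0 = 3 − 0 − 2 = 1; all invariant factors of ∂_1 are 1 so no torsion. So H_0 = Z.
rank ∂_1 = 2, rank ∂_2 = 0 ⇒ b_1 = 3 − 2 − 0 = 1. So H_1 = Z.

H_0 ≅ Z,  H_1 ≅ Z.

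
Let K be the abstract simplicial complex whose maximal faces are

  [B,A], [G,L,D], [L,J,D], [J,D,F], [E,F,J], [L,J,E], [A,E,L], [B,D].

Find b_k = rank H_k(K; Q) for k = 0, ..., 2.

K has 8 vertices, 14 edges, 6 triangles.
rank ∂_0 = 0, rank ∂_1 = 7 ⇒ b_0 = 8 − 0 − 7 = 1; all invariant factors of ∂_1 are 1 so no torsion. So H_0 = Z.
rank ∂_1 = 7, rank ∂_2 = 6 ⇒ b_1 = 14 − 7 − 6 = 1; all invariant factors of ∂_2 are 1 so no torsion. So H_1 = Z.
rank ∂_2 = 6, rank ∂_3 = 0 ⇒ b_2 = 6 − 6 − 0 = 0. So H_2 = 0.

b_0 = 1, b_1 = 1, b_2 = 0.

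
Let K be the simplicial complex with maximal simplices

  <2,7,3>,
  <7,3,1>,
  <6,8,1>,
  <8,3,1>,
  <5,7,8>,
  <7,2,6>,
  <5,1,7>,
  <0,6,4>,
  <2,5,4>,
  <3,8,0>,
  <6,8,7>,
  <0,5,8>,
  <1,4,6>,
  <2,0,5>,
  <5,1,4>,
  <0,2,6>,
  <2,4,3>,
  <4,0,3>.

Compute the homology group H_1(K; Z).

H_1 ≅ Z ⊕ Z_2.

We work with the vertex ordering 0 < 1 < 2 < 3 < 4 < 5 < 6 < 7 < 8. The simplices of K, each written with vertices in increasing order, are:

  0-simplices (9): [0], [1], [2], [3], [4], [5], [6], [7], [8]
  1-simplices (27): (27 of them)
  2-simplices (18): [0,2,5], [0,2,6], [0,3,4], [0,3,8], [0,4,6], [0,5,8], [1,3,7], [1,3,8], [1,4,5], [1,4,6], [1,5,7], [1,6,8], [2,3,4], [2,3,7], [2,4,5], [2,6,7], [5,7,8], [6,7,8]

so the chain groups are C_0 ≅ Z^9, C_1 ≅ Z^27, C_2 ≅ Z^18.

The boundary map ∂_1: C_1 → C_0 is given by ∂[p,q] = [q] − [p]. For instance
  ∂[3,7] = [7] − [3].
As a 9×27 matrix over Z this has rank 8, with invariant factors (1,1,1,1,1,1,1,1).

The boundary map ∂_2: C_2 → C_1 maps a triangle to the signed sum of its edges. For instance
  ∂[2,3,4] = [3,4] − [2,4] + [2,3],
  ∂[2,4,5] = [4,5] − [2,5] + [2,4].
This gives a 27×18 integer matrix of rank 18; reducing to Smith normal form yields diagonal entries (1,1,1,1,1,1,1,1,1,1,1,1,1,1,1,1,1,2).

Now H_k = ker ∂_k / im ∂_{k+1}, so:

  H_1: rank ker ∂_1 − rank ∂_2 = (27 − 8) − 18 = 1, and ∂_2 has invariant factor 2 > 1, so H_1 ≅ Z ⊕ Z_2.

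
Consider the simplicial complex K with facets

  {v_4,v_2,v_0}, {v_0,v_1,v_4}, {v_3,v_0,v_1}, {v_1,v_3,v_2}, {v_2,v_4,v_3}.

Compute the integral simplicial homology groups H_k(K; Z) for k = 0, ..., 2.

K has 5 vertices, 10 edges, 5 triangles.
rank ∂_0 = 0, rank ∂_1 = 4 ⇒ b_0 = 5 − 0 − 4 = 1; all invariant factors of ∂_1 are 1 so no torsion. So H_0 = Z.
rank ∂_1 = 4, rank ∂_2 = 5 ⇒ b_1 = 10 − 4 − 5 = 1; all invariant factors of ∂_2 are 1 so no torsion. So H_1 = Z.
rank ∂_2 = 5, rank ∂_3 = 0 ⇒ b_2 = 5 − 5 − 0 = 0. So H_2 = 0.

H_0 ≅ Z,  H_1 ≅ Z,  H_2 = 0.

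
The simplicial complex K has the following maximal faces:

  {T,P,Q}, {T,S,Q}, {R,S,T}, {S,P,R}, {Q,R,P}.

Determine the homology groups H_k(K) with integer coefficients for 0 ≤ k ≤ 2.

Order the vertices as P < Q < R < S < T. Listing each simplex with vertices in this order, K has dimension 2 with simplices:

  0-simplices (5): P, Q, R, S, T
  1-simplices (10): PQ, PR, PS, PT, QR, QS, QT, RS, RT, ST
  2-simplices (5): PQR, PQT, PRS, QST, RST

so the chain groups are C_0 ≅ Z^5, C_1 ≅ Z^10, C_2 ≅ Z^5.

∂_1: C_1 → C_0 maps an edge to its endpoints' difference, ∂[p,q] = q − p. For instance
  ∂RT = T − R.
The 5×10 boundary matrix has rank 4 and Smith normal form diag(1,1,1,1).

The boundary map ∂_2: C_2 → C_1 maps a triangle to the signed sum of its edges. For instance
  ∂PQT = QT − PT + PQ,
  ∂RST = ST − RT + RS.
As a 10×5 matrix over Z this has rank 5, with invariant factors (1,1,1,1,1).

Now H_k = ker ∂_k / im ∂_{k+1}, so:

  H_0: rank C_0 − rank ∂_1 = 5 − 4 = 1, and the invariant factors of ∂_1 are all 1, so H_0 = Z.
  H_1: rank ker ∂_1 − rank ∂_2 = (10 − 4) − 5 = 1, and the invariant factors of ∂_2 are all 1, so H_1 = Z.
  H_2: rank ker ∂_2 − rank ∂_3 = (5 − 5) − 0 = 0, and there is no ∂_3, so H_2 = 0.

H_0 ≅ Z,  H_1 ≅ Z,  H_2 = 0.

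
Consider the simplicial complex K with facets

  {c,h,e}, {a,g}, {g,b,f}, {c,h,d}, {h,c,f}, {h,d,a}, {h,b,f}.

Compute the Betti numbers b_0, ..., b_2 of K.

Take the total order a < b < c < d < e < f < g < h on the vertex set. Then K (dimension 2) consists of the simplices:

  0-simplices (8): a, b, c, d, e, f, g, h
  1-simplices (14): ad, ag, ah, bf, bg, bh, cd, ce, cf, ch, dh, eh, fg, fh
  2-simplices (6): adh, bfg, bfh, cdh, ceh, cfh

Hence C_0 ≅ Z^8, C_1 ≅ Z^14, C_2 ≅ Z^6.

The boundary map ∂_1: C_1 → C_0 maps an edge to its endpoints' difference, ∂[p,q] = q − p. For instance
  ∂ag = g − a.
As a 8×14 matrix over Z this has rank 7, with invariant factors (1,1,1,1,1,1,1).

The boundary map ∂_2: C_2 → C_1 maps a triangle to the signed sum of its edges. For instance
  ∂adh = dh − ah + ad,
  ∂bfg = fg − bg + bf.
The 14×6 boundary matrix has rank 6 and Smith normal form diag(1,1,1,1,1,1).

Now H_k = ker ∂_k / im ∂_{k+1}, so:

  H_0: rank C_0 − rank ∂_1 = 8 − 7 = 1, and the invariant factors of ∂_1 are all 1, so H_0 ≅ Z.
  H_1: rank ker ∂_1 − rank ∂_2 = (14 − 7) − 6 = 1, and the invariant factors of ∂_2 are all 1, so H_1 ≅ Z.
  H_2: rank ker ∂_2 − rank ∂_3 = (6 − 6) − 0 = 0, and there is no ∂_3, so H_2 ≅ 0.

Hence the Betti numbers are b_0 = 1, b_1 = 1, b_2 = 0.

b_0 = 1, b_1 = 1, b_2 = 0.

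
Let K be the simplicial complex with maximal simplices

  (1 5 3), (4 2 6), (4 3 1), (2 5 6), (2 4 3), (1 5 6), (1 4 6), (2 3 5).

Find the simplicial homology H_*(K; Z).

H_0 = Z,  H_1 = 0,  H_2 = Z.

Order the vertices as 1 < 2 < 3 < 4 < 5 < 6. Listing each simplex with vertices in this order, K has dimension 2 with simplices:

  0-simplices (6): [1], [2], [3], [4], [5], [6]
  1-simplices (12): [1,3], [1,4], [1,5], [1,6], [2,3], [2,4], [2,5], [2,6], [3,4], [3,5], [4,6], [5,6]
  2-simplices (8): [1,3,4], [1,3,5], [1,4,6], [1,5,6], [2,3,4], [2,3,5], [2,4,6], [2,5,6]

giving chain groups C_0 ≅ Z^6, C_1 ≅ Z^12, C_2 ≅ Z^8.

∂_1: C_1 → C_0 maps an edge to its endpoints' difference, ∂[p,q] = q − p. For instance
  ∂[1,4] = [4] − [1].
The resulting 6×12 matrix has rank 5, and its Smith normal form has invariant factors (1,1,1,1,1).

∂_2: C_2 → C_1 acts by ∂[p,q,r] = [q,r] − [p,r] + [p,q]. For instance
  ∂[1,5,6] = [5,6] − [1,6] + [1,5],
  ∂[2,3,4] = [3,4] − [2,4] + [2,3].
This gives a 12×8 integer matrix of rank 7; reducing to Smith normal form yields diagonal entries (1,1,1,1,1,1,1).

From H_k ≅ ker(∂_k) / im(∂_{k+1}) we obtain:

  H_0: rank C_0 − rank ∂_1 = 6 − 5 = 1, and the invariant factors of ∂_1 are all 1, so H_0 ≅ Z.
  H_1: rank ker ∂_1 − rank ∂_2 = (12 − 5) − 7 = 0, and the invariant factors of ∂_2 are all 1, so H_1 ≅ 0.
  H_2: rank ker ∂_2 − rank ∂_3 = (8 − 7) − 0 = 1, and there is no ∂_3, so H_2 ≅ Z.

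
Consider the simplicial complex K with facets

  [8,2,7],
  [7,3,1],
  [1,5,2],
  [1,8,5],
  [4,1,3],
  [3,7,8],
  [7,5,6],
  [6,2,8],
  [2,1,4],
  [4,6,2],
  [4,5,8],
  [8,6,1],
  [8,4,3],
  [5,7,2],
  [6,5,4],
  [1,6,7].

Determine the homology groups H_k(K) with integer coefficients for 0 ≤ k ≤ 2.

H_0 ≅ Z,  H_1 ≅ Z^2,  H_2 ≅ Z.

Order the vertices as 1 < 2 < 3 < 4 < 5 < 6 < 7 < 8. Listing each simplex with vertices in this order, K has dimension 2 with simplices:

  0-simplices (8): [1], [2], [3], [4], [5], [6], [7], [8]
  1-simplices (24): (24 of them)
  2-simplices (16): [1,2,4], [1,2,5], [1,3,4], [1,3,7], [1,5,8], [1,6,7], [1,6,8], [2,4,6], [2,5,7], [2,6,8], [2,7,8], [3,4,8], [3,7,8], [4,5,6], [4,5,8], [5,6,7]

Hence C_0 ≅ Z^8, C_1 ≅ Z^24, C_2 ≅ Z^16.

The boundary map ∂_1: C_1 → C_0 is given by ∂[p,q] = [q] − [p].
The 8×24 boundary matrix has rank 7 and Smith normal form diag(1,1,1,1,1,1,1).

Boundary ∂_2: C_2 → C_1 sends each 2-simplex [p,q,r] to [q,r] − [p,r] + [p,q]. For instance
  ∂[2,5,7] = [5,7] − [2,7] + [2,5],
  ∂[2,7,8] = [7,8] − [2,8] + [2,7].
The resulting 24×16 matrix has rank 15, and its Smith normal form has invariant factors (1,1,1,1,1,1,1,1,1,1,1,1,1,1,1).

Now H_k = ker ∂_k / im ∂_{k+1}, so:

  H_0: rank C_0 − rank ∂_1 = 8 − 7 = 1, and the invariant factors of ∂_1 are all 1, so H_0 ≅ Z.
  H_1: rank ker ∂_1 − rank ∂_2 = (24 − 7) − 15 = 2, and the invariant factors of ∂_2 are all 1, so H_1 ≅ Z^2.
  H_2: rank ker ∂_2 − rank ∂_3 = (16 − 15) − 0 = 1, and there is no ∂_3, so H_2 ≅ Z.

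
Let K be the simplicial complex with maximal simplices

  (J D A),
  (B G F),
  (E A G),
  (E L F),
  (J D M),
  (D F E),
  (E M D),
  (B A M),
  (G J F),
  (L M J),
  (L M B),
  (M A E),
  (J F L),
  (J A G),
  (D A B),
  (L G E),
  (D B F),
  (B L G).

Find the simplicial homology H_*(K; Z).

H_0 = Z,  H_1 = Z ⊕ Z/2,  H_2 = 0.

K has 9 vertices, 27 edges, 18 triangles.
rank ∂_0 = 0, rank ∂_1 = 8 ⇒ b_0 = 9 − 0 − 8 = 1; all invariant factors of ∂_1 are 1 so no torsion. So H_0 = Z.
rank ∂_1 = 8, rank ∂_2 = 18 ⇒ b_1 = 27 − 8 − 18 = 1; ∂_2 has invariant factor(s) [2] giving torsion. So H_1 = Z ⊕ Z/2.
rank ∂_2 = 18, rank ∂_3 = 0 ⇒ b_2 = 18 − 18 − 0 = 0. So H_2 = 0.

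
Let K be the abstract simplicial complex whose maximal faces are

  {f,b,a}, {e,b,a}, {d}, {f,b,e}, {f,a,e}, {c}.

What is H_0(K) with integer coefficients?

K has 6 vertices, 6 edges, 4 triangles.
rank ∂_0 = 0, rank ∂_1 = 3 ⇒ b_0 = 6 − 0 − 3 = 3; all invariant factors of ∂_1 are 1 so no torsion. So H_0 = Z^3.

H_0 ≅ Z^3.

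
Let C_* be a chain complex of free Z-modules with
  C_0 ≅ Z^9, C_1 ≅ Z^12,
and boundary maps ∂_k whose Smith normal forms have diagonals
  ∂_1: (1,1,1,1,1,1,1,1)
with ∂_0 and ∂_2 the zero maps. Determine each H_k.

H_0: b_0 = 9 − 0 − 8 = 1; torsion from ∂_1 factors > 1: none. So H_0 = Z.
H_1: b_1 = 12 − 8 − 0 = 4; torsion from ∂_2 factors > 1: none. So H_1 = Z^4.

H_0 = Z,  H_1 = Z^4.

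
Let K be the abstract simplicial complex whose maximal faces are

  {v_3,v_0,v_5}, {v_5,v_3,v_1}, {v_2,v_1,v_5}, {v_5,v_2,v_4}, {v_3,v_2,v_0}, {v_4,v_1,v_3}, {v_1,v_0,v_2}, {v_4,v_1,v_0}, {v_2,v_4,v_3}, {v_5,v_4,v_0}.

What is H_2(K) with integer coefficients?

We work with the vertex ordering v_0 < v_1 < v_2 < v_3 < v_4 < v_5. The simplices of K, each written with vertices in increasing order, are:

  0-simplices (6): [v_0], [v_1], [v_2], [v_3], [v_4], [v_5]
  1-simplices (15): (15 of them)
  2-simplices (10): [v_0,v_1,v_2], [v_0,v_1,v_4], [v_0,v_2,v_3], [v_0,v_3,v_5], [v_0,v_4,v_5], [v_1,v_2,v_5], [v_1,v_3,v_4], [v_1,v_3,v_5], [v_2,v_3,v_4], [v_2,v_4,v_5]

so the chain groups are C_0 ≅ Z^6, C_1 ≅ Z^15, C_2 ≅ Z^10.

∂_1: C_1 → C_0 maps an edge to its endpoints' difference, ∂[p,q] = q − p.
The 6×15 boundary matrix has rank 5 and Smith normal form diag(1,1,1,1,1).

The boundary map ∂_2: C_2 → C_1 sends each 2-simplex [p,q,r] to [q,r] − [p,r] + [p,q]. For instance
  ∂[v_0,v_4,v_5] = [v_4,v_5] − [v_0,v_5] + [v_0,v_4],
  ∂[v_2,v_4,v_5] = [v_4,v_5] − [v_2,v_5] + [v_2,v_4].
The 15×10 boundary matrix has rank 10 and Smith normal form diag(1,1,1,1,1,1,1,1,1,2).

From H_k ≅ ker(∂_k) / im(∂_{k+1}) we obtain:

  H_2: rank ker ∂_2 − rank ∂_3 = (10 − 10) − 0 = 0, and there is no ∂_3, so H_2 ≅ 0.

H_2 ≅ 0.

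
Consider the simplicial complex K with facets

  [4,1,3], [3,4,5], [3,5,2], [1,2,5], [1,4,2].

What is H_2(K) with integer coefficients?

We work with the vertex ordering 1 < 2 < 3 < 4 < 5. The simplices of K, each written with vertices in increasing order, are:

  0-simplices (5): [1], [2], [3], [4], [5]
  1-simplices (10): [1,2], [1,3], [1,4], [1,5], [2,3], [2,4], [2,5], [3,4], [3,5], [4,5]
  2-simplices (5): [1,2,4], [1,2,5], [1,3,4], [2,3,5], [3,4,5]

so the chain groups are C_0 ≅ Z^5, C_1 ≅ Z^10, C_2 ≅ Z^5.

∂_1: C_1 → C_0 sends each edge [p,q] (with p < q) to q − p.
This gives a 5×10 integer matrix of rank 4; reducing to Smith normal form yields diagonal entries (1,1,1,1).

Boundary ∂_2: C_2 → C_1 acts by ∂[p,q,r] = [q,r] − [p,r] + [p,q]. For instance
  ∂[1,2,5] = [2,5] − [1,5] + [1,2],
  ∂[2,3,5] = [3,5] − [2,5] + [2,3].
This gives a 10×5 integer matrix of rank 5; reducing to Smith normal form yields diagonal entries (1,1,1,1,1).

Reading off H_k = ker ∂_k / im ∂_{k+1}:

  H_2: rank ker ∂_2 − rank ∂_3 = (5 − 5) − 0 = 0, and there is no ∂_3, so H_2 = 0.

(K is a triangulation of the Möbius band.)

H_2 ≅ 0.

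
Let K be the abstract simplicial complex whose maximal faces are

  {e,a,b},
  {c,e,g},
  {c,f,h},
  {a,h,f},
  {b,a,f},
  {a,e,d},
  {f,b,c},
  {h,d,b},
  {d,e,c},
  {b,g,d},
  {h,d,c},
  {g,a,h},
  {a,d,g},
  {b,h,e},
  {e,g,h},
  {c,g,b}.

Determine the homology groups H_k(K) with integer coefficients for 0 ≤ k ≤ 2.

H_0 ≅ Z,  H_1 ≅ Z^2,  H_2 ≅ Z.

Order the vertices as a < b < c < d < e < f < g < h. Listing each simplex with vertices in this order, K has dimension 2 with simplices:

  0-simplices (8): a, b, c, d, e, f, g, h
  1-simplices (24): ab, ad, ae, af, ag, ah, bc, bd, be, bf, bg, bh, cd, ce, cf, cg, ch, de, dg, dh, eg, eh, fh, gh
  2-simplices (16): abe, abf, ade, adg, afh, agh, bcf, bcg, bdg, bdh, beh, cde, cdh, ceg, cfh, egh

giving chain groups C_0 ≅ Z^8, C_1 ≅ Z^24, C_2 ≅ Z^16.

∂_1: C_1 → C_0 is given by ∂[p,q] = [q] − [p]. For instance
  ∂cd = d − c.
As a 8×24 matrix over Z this has rank 7, with invariant factors (1,1,1,1,1,1,1).

The boundary map ∂_2: C_2 → C_1 acts by ∂[p,q,r] = [q,r] − [p,r] + [p,q]. For instance
  ∂abf = bf − af + ab,
  ∂adg = dg − ag + ad.
The 24×16 boundary matrix has rank 15 and Smith normal form diag(1,1,1,1,1,1,1,1,1,1,1,1,1,1,1).

From H_k ≅ ker(∂_k) / im(∂_{k+1}) we obtain:

  H_0: rank C_0 − rank ∂_1 = 8 − 7 = 1, and the invariant factors of ∂_1 are all 1, so H_0 = Z.
  H_1: rank ker ∂_1 − rank ∂_2 = (24 − 7) − 15 = 2, and the invariant factors of ∂_2 are all 1, so H_1 = Z^2.
  H_2: rank ker ∂_2 − rank ∂_3 = (16 − 15) − 0 = 1, and there is no ∂_3, so H_2 = Z.

As a check, the Euler characteristic is 8 − 24 + 16 = 0, which agrees with 1 − 2 + 1 = 0.
(K is a triangulation of the torus T^2.)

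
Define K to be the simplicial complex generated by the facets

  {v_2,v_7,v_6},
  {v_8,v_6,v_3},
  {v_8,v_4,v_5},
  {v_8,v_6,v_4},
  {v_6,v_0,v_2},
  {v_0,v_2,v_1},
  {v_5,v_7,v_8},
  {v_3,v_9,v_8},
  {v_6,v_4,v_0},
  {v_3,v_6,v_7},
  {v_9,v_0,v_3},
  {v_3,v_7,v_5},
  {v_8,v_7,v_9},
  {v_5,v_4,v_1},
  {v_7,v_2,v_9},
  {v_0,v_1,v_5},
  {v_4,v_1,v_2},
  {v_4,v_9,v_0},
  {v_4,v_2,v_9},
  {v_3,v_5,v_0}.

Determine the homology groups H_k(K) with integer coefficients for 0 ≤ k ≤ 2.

Take the total order v_0 < v_1 < v_2 < v_3 < v_4 < v_5 < v_6 < v_7 < v_8 < v_9 on the vertex set. Then K (dimension 2) consists of the simplices:

  0-simplices (10): [v_0], [v_1], [v_2], [v_3], [v_4], [v_5], [v_6], [v_7], [v_8], [v_9]
  1-simplices (30): (30 of them)
  2-simplices (20): (20 of them)

so the chain groups are C_0 ≅ Z^10, C_1 ≅ Z^30, C_2 ≅ Z^20.

Boundary ∂_1: C_1 → C_0 maps an edge to its endpoints' difference, ∂[p,q] = q − p. For instance
  ∂[v_0,v_6] = [v_6] − [v_0].
The 10×30 boundary matrix has rank 9 and Smith normal form diag(1,1,1,1,1,1,1,1,1).

∂_2: C_2 → C_1 maps a triangle to the signed sum of its edges. For instance
  ∂[v_3,v_5,v_7] = [v_5,v_7] − [v_3,v_7] + [v_3,v_5],
  ∂[v_0,v_1,v_2] = [v_1,v_2] − [v_0,v_2] + [v_0,v_1].
This gives a 30×20 integer matrix of rank 20; reducing to Smith normal form yields diagonal entries (1,1,1,1,1,1,1,1,1,1,1,1,1,1,1,1,1,1,1,2).

Reading off H_k = ker ∂_k / im ∂_{k+1}:

  H_0: rank C_0 − rank ∂_1 = 10 − 9 = 1, and the invariant factors of ∂_1 are all 1, so H_0 = Z.
  H_1: rank ker ∂_1 − rank ∂_2 = (30 − 9) − 20 = 1, and ∂_2 has invariant factor 2 > 1, so H_1 = Z ⊕ Z_2.
  H_2: rank ker ∂_2 − rank ∂_3 = (20 − 20) − 0 = 0, and there is no ∂_3, so H_2 = 0.

(K is a triangulation of the Klein bottle.)

H_0 = Z,  H_1 = Z ⊕ Z_2,  H_2 = 0.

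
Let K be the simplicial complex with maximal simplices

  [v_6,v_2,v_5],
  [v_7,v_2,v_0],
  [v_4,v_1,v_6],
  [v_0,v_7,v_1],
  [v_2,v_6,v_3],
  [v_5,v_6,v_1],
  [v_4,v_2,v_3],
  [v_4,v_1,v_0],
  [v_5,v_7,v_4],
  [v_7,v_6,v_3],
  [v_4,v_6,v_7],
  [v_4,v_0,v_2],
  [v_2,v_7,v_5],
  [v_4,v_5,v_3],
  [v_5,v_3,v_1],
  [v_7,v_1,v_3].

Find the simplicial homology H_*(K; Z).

H_0 = Z,  H_1 = Z^2,  H_2 = Z.

Take the total order v_0 < v_1 < v_2 < v_3 < v_4 < v_5 < v_6 < v_7 on the vertex set. Then K (dimension 2) consists of the simplices:

  0-simplices (8): [v_0], [v_1], [v_2], [v_3], [v_4], [v_5], [v_6], [v_7]
  1-simplices (24): (24 of them)
  2-simplices (16): (16 of them)

so the chain groups are C_0 ≅ Z^8, C_1 ≅ Z^24, C_2 ≅ Z^16.

Boundary ∂_1: C_1 → C_0 maps an edge to its endpoints' difference, ∂[p,q] = q − p.
The 8×24 boundary matrix has rank 7 and Smith normal form diag(1,1,1,1,1,1,1).

Boundary ∂_2: C_2 → C_1 maps a triangle to the signed sum of its edges. For instance
  ∂[v_1,v_4,v_6] = [v_4,v_6] − [v_1,v_6] + [v_1,v_4],
  ∂[v_3,v_4,v_5] = [v_4,v_5] − [v_3,v_5] + [v_3,v_4].
The 24×16 boundary matrix has rank 15 and Smith normal form diag(1,1,1,1,1,1,1,1,1,1,1,1,1,1,1).

Reading off H_k = ker ∂_k / im ∂_{k+1}:

  H_0: rank C_0 − rank ∂_1 = 8 − 7 = 1, and the invariant factors of ∂_1 are all 1, so H_0 ≅ Z.
  H_1: rank ker ∂_1 − rank ∂_2 = (24 − 7) − 15 = 2, and the invariant factors of ∂_2 are all 1, so H_1 ≅ Z^2.
  H_2: rank ker ∂_2 − rank ∂_3 = (16 − 15) − 0 = 1, and there is no ∂_3, so H_2 ≅ Z.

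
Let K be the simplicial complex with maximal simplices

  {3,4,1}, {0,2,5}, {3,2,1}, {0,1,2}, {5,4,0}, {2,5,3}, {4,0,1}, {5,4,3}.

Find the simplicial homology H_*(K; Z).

H_0 = Z,  H_1 = 0,  H_2 = Z.

Fix the vertex order 0 < 1 < 2 < 3 < 4 < 5 and write every simplex with vertices in increasing order. Then dim K = 2 and the simplices of K are:

  0-simplices (6): [0], [1], [2], [3], [4], [5]
  1-simplices (12): [0,1], [0,2], [0,4], [0,5], [1,2], [1,3], [1,4], [2,3], [2,5], [3,4], [3,5], [4,5]
  2-simplices (8): [0,1,2], [0,1,4], [0,2,5], [0,4,5], [1,2,3], [1,3,4], [2,3,5], [3,4,5]

so the chain groups are C_0 ≅ Z^6, C_1 ≅ Z^12, C_2 ≅ Z^8.

∂_1: C_1 → C_0 is given by ∂[p,q] = [q] − [p]. For instance
  ∂[4,5] = [5] − [4].
This gives a 6×12 integer matrix of rank 5; reducing to Smith normal form yields diagonal entries (1,1,1,1,1).

∂_2: C_2 → C_1 sends each 2-simplex [p,q,r] to [q,r] − [p,r] + [p,q]. For instance
  ∂[2,3,5] = [3,5] − [2,5] + [2,3],
  ∂[0,2,5] = [2,5] − [0,5] + [0,2].
This gives a 12×8 integer matrix of rank 7; reducing to Smith normal form yields diagonal entries (1,1,1,1,1,1,1).

Reading off H_k = ker ∂_k / im ∂_{k+1}:

  H_0: rank C_0 − rank ∂_1 = 6 − 5 = 1, and the invariant factors of ∂_1 are all 1, so H_0 = Z.
  H_1: rank ker ∂_1 − rank ∂_2 = (12 − 5) − 7 = 0, and the invariant factors of ∂_2 are all 1, so H_1 = 0.
  H_2: rank ker ∂_2 − rank ∂_3 = (8 − 7) − 0 = 1, and there is no ∂_3, so H_2 = Z.

As a check, the Euler characteristic is 6 − 12 + 8 = 2, which agrees with 1 − 0 + 1 = 2.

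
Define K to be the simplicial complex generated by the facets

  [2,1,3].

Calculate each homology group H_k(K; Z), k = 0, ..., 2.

H_0 = Z,  H_1 = 0,  H_2 = 0.

We work with the vertex ordering 1 < 2 < 3. The simplices of K, each written with vertices in increasing order, are:

  0-simplices (3): [1], [2], [3]
  1-simplices (3): [1,2], [1,3], [2,3]
  2-simplices (1): [1,2,3]

Hence C_0 ≅ Z^3, C_1 ≅ Z^3, C_2 ≅ Z^1.

∂_1: C_1 → C_0 sends each edge [p,q] (with p < q) to q − p. For instance
  ∂[1,3] = [3] − [1].
The resulting 3×3 matrix has rank 2, and its Smith normal form has invariant factors (1,1).

Boundary ∂_2: C_2 → C_1 sends each 2-simplex [p,q,r] to [q,r] − [p,r] + [p,q]. For instance
  ∂[1,2,3] = [2,3] − [1,3] + [1,2].
The resulting 3×1 matrix has rank 1, and its Smith normal form has invariant factors (1).

Now H_k = ker ∂_k / im ∂_{k+1}, so:

  H_0: rank C_0 − rank ∂_1 = 3 − 2 = 1, and the invariant factors of ∂_1 are all 1, so H_0 = Z.
  H_1: rank ker ∂_1 − rank ∂_2 = (3 − 2) − 1 = 0, and the invariant factors of ∂_2 are all 1, so H_1 = 0.
  H_2: rank ker ∂_2 − rank ∂_3 = (1 − 1) − 0 = 0, and there is no ∂_3, so H_2 = 0.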